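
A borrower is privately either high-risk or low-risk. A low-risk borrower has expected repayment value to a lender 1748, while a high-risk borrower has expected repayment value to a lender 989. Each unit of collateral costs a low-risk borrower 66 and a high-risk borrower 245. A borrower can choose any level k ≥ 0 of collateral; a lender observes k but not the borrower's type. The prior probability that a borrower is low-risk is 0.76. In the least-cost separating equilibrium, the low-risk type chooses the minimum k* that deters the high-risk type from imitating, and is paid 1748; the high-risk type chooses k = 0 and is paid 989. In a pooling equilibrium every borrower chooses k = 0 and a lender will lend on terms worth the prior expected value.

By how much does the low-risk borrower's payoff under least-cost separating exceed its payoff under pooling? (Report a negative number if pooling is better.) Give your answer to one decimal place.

-22.3

Least-cost separating signal: k* solves 989 = 1748 − 245·k*, so k* = (1748 − 989)/245 ≈ 3.0980.
Low-risk type's separating payoff: 1748 − 66 × k* = 1748 − 66 × (1748 − 989)/245 = 1748 − 50094/245 ≈ 1543.535.
Pooling payoff: 0.76 × 1748 + 0.24 × 989 = 1565.84.
Difference: 1543.535 − 1565.84 = -22.305, i.e. -22.3 to one decimal place.
The low-risk type would prefer the pooling outcome.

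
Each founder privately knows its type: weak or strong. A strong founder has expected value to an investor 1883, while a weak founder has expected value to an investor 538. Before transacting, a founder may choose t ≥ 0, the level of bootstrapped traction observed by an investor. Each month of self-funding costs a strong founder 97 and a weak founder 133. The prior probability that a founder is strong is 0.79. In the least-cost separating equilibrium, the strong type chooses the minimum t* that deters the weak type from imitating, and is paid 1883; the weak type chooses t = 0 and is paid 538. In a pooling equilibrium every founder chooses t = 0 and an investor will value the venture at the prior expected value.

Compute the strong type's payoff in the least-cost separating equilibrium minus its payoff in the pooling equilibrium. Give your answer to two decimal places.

-698.49

Least-cost separating signal: t* solves 538 = 1883 − 133·t*, so t* = (1883 − 538)/133 ≈ 10.1128.
Strong type's separating payoff: 1883 − 97 × t* = 1883 − 97 × (1883 − 538)/133 = 1883 − 130465/133 ≈ 902.0602.
Pooling payoff: 0.79 × 1883 + 0.21 × 538 = 1600.55.
Difference: 902.0602 − 1600.55 = -698.4898, i.e. -698.49 to two decimal places.
The strong type would prefer the pooling outcome.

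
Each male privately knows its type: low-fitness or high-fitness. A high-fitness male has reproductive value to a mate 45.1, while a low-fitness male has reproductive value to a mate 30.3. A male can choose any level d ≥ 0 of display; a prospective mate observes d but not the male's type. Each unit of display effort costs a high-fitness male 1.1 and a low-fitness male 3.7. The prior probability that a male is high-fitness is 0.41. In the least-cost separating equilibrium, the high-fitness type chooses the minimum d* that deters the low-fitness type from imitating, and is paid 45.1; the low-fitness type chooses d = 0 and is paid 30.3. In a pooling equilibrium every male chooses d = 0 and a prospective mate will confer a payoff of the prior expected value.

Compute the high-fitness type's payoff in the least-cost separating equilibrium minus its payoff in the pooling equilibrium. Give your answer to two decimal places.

Least-cost separating signal: d* solves 30.3 = 45.1 − 3.7·d*, so d* = (45.1 − 30.3)/3.7 = 4.
High-fitness type's separating payoff: 45.1 − 1.1 × d* = 45.1 − 1.1 × (45.1 − 30.3)/3.7 = 45.1 − 16.28/3.7 = 40.7.
Pooling payoff: 0.41 × 45.1 + 0.59 × 30.3 = 36.368.
Difference: 40.7 − 36.368 = 4.332, i.e. 4.33 to two decimal places.
The high-fitness type prefers to separate.

4.33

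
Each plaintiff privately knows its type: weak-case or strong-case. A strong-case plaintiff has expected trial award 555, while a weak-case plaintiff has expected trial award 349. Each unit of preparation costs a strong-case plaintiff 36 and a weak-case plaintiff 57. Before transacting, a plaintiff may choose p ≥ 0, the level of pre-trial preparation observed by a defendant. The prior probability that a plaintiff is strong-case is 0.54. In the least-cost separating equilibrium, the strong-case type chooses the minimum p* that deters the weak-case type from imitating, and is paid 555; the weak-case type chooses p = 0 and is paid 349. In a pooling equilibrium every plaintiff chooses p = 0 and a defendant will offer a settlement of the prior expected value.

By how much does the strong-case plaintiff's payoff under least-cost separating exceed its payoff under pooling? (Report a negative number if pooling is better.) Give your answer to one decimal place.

Least-cost separating signal: p* solves 349 = 555 − 57·p*, so p* = (555 − 349)/57 ≈ 3.6140.
Strong-case type's separating payoff: 555 − 36 × p* = 555 − 36 × (555 − 349)/57 = 555 − 7416/57 ≈ 424.895.
Pooling payoff: 0.54 × 555 + 0.46 × 349 = 460.24.
Difference: 424.895 − 460.24 = -35.345, i.e. -35.3 to one decimal place.
The strong-case type would prefer the pooling outcome.

-35.3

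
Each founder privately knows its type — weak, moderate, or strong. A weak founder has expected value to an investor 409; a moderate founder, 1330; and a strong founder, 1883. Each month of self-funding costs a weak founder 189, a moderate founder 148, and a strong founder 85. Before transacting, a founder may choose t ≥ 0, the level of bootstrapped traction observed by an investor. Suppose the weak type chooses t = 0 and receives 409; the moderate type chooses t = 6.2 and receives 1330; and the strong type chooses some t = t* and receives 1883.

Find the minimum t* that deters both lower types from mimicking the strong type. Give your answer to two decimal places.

Moderate type (on-path payoff 1330 − 148×6.2 = 412.4) won't mimic when 412.4 ≥ 1883 − 148·t*, i.e. t* ≥ 9.94.
Weak type (on-path payoff 409) won't mimic when 409 ≥ 1883 − 189·t*, i.e. t* ≥ 7.80.
Both must hold, so t* = max(7.80, 9.94) = 9.94. The moderate type's constraint binds.

9.94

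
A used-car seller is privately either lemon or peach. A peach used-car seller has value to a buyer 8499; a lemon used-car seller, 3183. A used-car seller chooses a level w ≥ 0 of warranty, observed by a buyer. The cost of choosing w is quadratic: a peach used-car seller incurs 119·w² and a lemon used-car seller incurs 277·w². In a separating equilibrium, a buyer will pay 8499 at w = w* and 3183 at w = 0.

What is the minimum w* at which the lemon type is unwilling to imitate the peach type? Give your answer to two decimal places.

The lemon type at w = 0 receives 3183; imitating at w* yields 8499 − 277·w*².
Indifference: 3183 = 8499 − 277·w*², so w*² = (8499 − 3183) / 277 ≈ 19.1913.
w* = √19.1913 ≈ 4.38.

4.38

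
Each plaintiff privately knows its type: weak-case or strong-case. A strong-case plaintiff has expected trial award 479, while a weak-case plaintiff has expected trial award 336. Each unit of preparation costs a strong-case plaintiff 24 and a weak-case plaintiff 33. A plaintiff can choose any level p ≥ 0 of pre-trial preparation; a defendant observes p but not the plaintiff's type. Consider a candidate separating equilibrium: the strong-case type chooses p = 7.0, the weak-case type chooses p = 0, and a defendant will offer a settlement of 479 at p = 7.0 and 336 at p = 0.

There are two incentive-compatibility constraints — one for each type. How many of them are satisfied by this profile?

1

Weak-case type: stay at 0 → 336; mimic → 479 − 33 × 7.0 = 248. IC holds (336 ≥ 248).
Strong-case type: signal → 479 − 24 × 7.0 = 311; deviate to 0 → 336. IC fails (311 < 336).
1 of 2 constraints hold, so this profile is not an equilibrium.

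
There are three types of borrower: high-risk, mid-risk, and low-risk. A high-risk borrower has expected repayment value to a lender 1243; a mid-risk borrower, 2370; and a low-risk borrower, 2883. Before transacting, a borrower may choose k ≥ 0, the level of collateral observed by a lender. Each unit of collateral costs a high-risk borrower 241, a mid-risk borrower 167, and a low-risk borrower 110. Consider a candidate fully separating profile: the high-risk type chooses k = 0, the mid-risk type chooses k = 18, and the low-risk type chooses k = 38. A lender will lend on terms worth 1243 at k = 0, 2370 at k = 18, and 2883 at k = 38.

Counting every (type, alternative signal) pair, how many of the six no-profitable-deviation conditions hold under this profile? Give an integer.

Mid-risk (own payoff 2370 − 167×18 = -636): to k=0 gives 1243 → profitable ✗; to k=38 gives 2883 − 167×38 = -3463 → no gain ✓.
Low-risk (own payoff 2883 − 110×38 = -1297): to k=0 gives 1243 → profitable ✗; to k=18 gives 2370 − 110×18 = 390 → profitable ✗.
High-risk (own payoff 1243): to k=18 gives 2370 − 241×18 = -1968 → no gain ✓; to k=38 gives 2883 − 241×38 = -6275 → no gain ✓.
3 of the 6 constraints hold; not an equilibrium.

3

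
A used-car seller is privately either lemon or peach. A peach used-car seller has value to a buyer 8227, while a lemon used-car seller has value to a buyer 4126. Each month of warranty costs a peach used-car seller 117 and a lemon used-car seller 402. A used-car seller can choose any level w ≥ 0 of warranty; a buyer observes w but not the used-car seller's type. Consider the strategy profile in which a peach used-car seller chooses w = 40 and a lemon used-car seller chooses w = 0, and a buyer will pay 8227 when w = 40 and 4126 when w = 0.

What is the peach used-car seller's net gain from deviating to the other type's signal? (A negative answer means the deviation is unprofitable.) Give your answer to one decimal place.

Playing w = 40 the peach used-car seller receives 8227 − 117 × 40 = 3547.
Deviating to w = 0 yields 4126 instead.
Gain from deviating: 4126 − 3547 = 579.0.
The gain is positive, so the peach type's incentive-compatibility constraint is violated — this profile is not a separating equilibrium.

579.0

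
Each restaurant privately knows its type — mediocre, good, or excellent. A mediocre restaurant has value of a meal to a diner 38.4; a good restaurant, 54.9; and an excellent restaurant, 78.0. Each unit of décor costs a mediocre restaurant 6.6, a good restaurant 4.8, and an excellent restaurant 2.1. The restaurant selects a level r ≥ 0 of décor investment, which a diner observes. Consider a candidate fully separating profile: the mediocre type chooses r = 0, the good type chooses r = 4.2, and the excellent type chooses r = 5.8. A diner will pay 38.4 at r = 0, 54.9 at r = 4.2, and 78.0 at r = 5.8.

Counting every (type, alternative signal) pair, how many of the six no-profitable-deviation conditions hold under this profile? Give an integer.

3

Excellent (own payoff 78.0 − 2.1×5.8 = 65.82): to r=0 gives 38.4 → no gain ✓; to r=4.2 gives 54.9 − 2.1×4.2 = 46.08 → no gain ✓.
Mediocre (own payoff 38.4): to r=4.2 gives 54.9 − 6.6×4.2 = 27.18 → no gain ✓; to r=5.8 gives 78.0 − 6.6×5.8 = 39.72 → profitable ✗.
Good (own payoff 54.9 − 4.8×4.2 = 34.74): to r=0 gives 38.4 → profitable ✗; to r=5.8 gives 78.0 − 4.8×5.8 = 50.16 → profitable ✗.
3 of the 6 constraints hold; not an equilibrium.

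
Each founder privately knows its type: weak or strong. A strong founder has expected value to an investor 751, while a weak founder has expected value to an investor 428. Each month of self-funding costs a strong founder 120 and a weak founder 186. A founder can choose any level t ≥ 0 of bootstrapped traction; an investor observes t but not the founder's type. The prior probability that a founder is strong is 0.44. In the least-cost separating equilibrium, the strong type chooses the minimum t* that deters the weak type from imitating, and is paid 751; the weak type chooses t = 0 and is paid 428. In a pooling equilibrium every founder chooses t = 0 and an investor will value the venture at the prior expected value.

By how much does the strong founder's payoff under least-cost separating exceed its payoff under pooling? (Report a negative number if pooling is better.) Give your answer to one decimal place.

Least-cost separating signal: t* solves 428 = 751 − 186·t*, so t* = (751 − 428)/186 ≈ 1.7366.
Strong type's separating payoff: 751 − 120 × t* = 751 − 120 × (751 − 428)/186 = 751 − 38760/186 ≈ 542.613.
Pooling payoff: 0.44 × 751 + 0.56 × 428 = 570.12.
Difference: 542.613 − 570.12 = -27.507, i.e. -27.5 to one decimal place.
The strong type would prefer the pooling outcome.

-27.5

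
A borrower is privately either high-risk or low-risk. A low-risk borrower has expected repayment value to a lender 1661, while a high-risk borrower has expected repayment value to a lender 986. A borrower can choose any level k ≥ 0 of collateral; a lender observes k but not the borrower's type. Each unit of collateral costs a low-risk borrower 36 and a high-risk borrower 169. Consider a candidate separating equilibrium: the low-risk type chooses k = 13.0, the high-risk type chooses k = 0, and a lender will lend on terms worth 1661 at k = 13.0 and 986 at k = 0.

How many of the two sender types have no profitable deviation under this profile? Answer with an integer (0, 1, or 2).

Low-risk type: signal → 1661 − 36 × 13.0 = 1193; deviate to 0 → 986. IC holds (1193 ≥ 986).
High-risk type: stay at 0 → 986; mimic → 1661 − 169 × 13.0 = -536. IC holds (986 ≥ -536).
2 of 2 constraints hold, so this is a separating equilibrium.

2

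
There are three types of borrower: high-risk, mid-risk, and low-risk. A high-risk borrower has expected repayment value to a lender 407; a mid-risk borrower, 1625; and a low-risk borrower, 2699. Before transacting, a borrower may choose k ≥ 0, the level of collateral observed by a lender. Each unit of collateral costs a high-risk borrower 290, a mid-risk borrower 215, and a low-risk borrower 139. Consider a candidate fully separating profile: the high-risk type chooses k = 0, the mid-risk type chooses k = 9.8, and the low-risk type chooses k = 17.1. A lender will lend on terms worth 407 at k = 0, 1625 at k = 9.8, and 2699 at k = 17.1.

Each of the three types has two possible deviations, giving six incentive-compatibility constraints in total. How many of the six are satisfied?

4

Low-risk (own payoff 2699 − 139×17.1 = 322.1): to k=0 gives 407 → profitable ✗; to k=9.8 gives 1625 − 139×9.8 = 262.8 → no gain ✓.
Mid-risk (own payoff 1625 − 215×9.8 = -482): to k=0 gives 407 → profitable ✗; to k=17.1 gives 2699 − 215×17.1 = -977.5 → no gain ✓.
High-risk (own payoff 407): to k=9.8 gives 1625 − 290×9.8 = -1217 → no gain ✓; to k=17.1 gives 2699 − 290×17.1 = -2260 → no gain ✓.
4 of the 6 constraints hold; not an equilibrium.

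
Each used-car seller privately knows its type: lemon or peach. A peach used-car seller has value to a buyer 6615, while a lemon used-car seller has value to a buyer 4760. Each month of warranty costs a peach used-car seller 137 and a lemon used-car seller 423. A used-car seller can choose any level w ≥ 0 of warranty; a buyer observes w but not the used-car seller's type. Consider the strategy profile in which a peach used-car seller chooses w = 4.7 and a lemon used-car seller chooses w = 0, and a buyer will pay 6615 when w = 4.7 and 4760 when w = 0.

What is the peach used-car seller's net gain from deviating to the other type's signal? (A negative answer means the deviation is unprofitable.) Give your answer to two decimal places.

-1211.10

Playing w = 4.7 the peach used-car seller receives 6615 − 137 × 4.7 = 5971.1.
Deviating to w = 0 yields 4760 instead.
Gain from deviating: 4760 − 5971.1 = -1211.10.
The gain is negative, so the peach type's incentive-compatibility constraint is satisfied.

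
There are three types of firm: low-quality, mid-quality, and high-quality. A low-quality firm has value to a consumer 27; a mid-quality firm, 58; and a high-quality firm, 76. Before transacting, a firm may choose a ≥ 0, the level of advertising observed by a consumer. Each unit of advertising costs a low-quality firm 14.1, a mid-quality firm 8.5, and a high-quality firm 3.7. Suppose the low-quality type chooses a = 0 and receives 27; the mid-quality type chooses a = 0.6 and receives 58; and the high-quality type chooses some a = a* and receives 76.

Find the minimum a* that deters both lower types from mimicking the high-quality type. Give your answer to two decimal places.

Low-quality type (on-path payoff 27) won't mimic when 27 ≥ 76 − 14.1·a*, i.e. a* ≥ 3.48.
Mid-quality type (on-path payoff 58 − 8.5×0.6 = 52.9) won't mimic when 52.9 ≥ 76 − 8.5·a*, i.e. a* ≥ 2.72.
Both must hold, so a* = max(3.48, 2.72) = 3.48. The low-quality type's constraint binds.

3.48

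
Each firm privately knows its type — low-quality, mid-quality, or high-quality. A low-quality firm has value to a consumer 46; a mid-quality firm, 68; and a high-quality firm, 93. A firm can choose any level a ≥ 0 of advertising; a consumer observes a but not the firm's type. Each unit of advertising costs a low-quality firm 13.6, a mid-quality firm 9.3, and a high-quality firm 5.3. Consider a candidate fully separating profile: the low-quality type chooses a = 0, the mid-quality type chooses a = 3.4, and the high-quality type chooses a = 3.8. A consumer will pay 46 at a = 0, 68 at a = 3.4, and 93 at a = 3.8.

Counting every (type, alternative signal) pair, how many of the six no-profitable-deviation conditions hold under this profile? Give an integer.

4

Mid-quality (own payoff 68 − 9.3×3.4 = 36.38): to a=0 gives 46 → profitable ✗; to a=3.8 gives 93 − 9.3×3.8 = 57.66 → profitable ✗.
High-quality (own payoff 93 − 5.3×3.8 = 72.86): to a=0 gives 46 → no gain ✓; to a=3.4 gives 68 − 5.3×3.4 = 49.98 → no gain ✓.
Low-quality (own payoff 46): to a=3.4 gives 68 − 13.6×3.4 = 21.76 → no gain ✓; to a=3.8 gives 93 − 13.6×3.8 = 41.32 → no gain ✓.
4 of the 6 constraints hold; not an equilibrium.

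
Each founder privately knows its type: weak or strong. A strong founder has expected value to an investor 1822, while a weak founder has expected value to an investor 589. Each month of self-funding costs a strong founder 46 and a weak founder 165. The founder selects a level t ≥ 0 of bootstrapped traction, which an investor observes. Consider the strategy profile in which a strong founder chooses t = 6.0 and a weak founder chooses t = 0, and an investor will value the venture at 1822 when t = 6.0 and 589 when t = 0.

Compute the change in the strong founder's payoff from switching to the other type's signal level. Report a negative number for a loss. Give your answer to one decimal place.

-957.0

Playing t = 6.0 the strong founder receives 1822 − 46 × 6.0 = 1546.
Deviating to t = 0 yields 589 instead.
Gain from deviating: 589 − 1546 = -957.0.
The gain is negative, so the strong type's incentive-compatibility constraint is satisfied.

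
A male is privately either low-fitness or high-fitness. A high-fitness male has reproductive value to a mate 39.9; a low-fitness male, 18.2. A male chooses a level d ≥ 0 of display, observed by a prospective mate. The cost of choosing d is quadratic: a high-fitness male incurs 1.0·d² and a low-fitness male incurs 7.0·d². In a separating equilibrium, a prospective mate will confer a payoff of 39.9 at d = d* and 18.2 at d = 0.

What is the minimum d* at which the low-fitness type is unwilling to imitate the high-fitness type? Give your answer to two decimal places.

1.76

The low-fitness type at d = 0 receives 18.2; imitating at d* yields 39.9 − 7.0·d*².
Indifference: 18.2 = 39.9 − 7.0·d*², so d*² = (39.9 − 18.2) / 7.0 = 3.1.
d* = √3.1 ≈ 1.76.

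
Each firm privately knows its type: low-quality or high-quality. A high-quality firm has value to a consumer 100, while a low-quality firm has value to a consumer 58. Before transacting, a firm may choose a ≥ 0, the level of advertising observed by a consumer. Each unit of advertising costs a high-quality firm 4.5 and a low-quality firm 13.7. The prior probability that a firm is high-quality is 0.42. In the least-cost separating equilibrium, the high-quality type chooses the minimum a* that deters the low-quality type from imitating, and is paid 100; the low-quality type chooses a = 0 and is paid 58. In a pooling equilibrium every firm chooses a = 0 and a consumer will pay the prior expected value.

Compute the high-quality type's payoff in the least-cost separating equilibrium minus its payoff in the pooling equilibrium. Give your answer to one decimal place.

10.6

Least-cost separating signal: a* solves 58 = 100 − 13.7·a*, so a* = (100 − 58)/13.7 ≈ 3.0657.
High-quality type's separating payoff: 100 − 4.5 × a* = 100 − 4.5 × (100 − 58)/13.7 = 100 − 189/13.7 ≈ 86.204.
Pooling payoff: 0.42 × 100 + 0.58 × 58 = 75.64.
Difference: 86.204 − 75.64 = 10.564, i.e. 10.6 to one decimal place.
The high-quality type prefers to separate.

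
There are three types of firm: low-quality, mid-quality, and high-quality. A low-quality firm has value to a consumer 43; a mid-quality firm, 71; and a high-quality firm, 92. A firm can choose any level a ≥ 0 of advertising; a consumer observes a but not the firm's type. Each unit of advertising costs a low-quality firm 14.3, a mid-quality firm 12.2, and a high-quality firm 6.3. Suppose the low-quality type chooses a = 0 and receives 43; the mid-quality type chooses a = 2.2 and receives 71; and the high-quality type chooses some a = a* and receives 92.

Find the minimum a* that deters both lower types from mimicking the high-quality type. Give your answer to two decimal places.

Mid-quality type (on-path payoff 71 − 12.2×2.2 = 44.16) won't mimic when 44.16 ≥ 92 − 12.2·a*, i.e. a* ≥ 3.92.
Low-quality type (on-path payoff 43) won't mimic when 43 ≥ 92 − 14.3·a*, i.e. a* ≥ 3.43.
Both must hold, so a* = max(3.43, 3.92) = 3.92. The mid-quality type's constraint binds.

3.92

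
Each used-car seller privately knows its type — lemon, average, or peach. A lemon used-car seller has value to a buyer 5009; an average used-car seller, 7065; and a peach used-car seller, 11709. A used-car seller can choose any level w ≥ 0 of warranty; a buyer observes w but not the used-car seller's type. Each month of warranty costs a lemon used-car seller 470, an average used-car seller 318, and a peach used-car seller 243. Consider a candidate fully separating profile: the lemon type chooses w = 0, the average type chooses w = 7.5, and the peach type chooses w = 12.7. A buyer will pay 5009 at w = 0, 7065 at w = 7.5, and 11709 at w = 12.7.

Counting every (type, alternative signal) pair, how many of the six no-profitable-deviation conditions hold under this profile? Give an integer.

3

Average (own payoff 7065 − 318×7.5 = 4680): to w=0 gives 5009 → profitable ✗; to w=12.7 gives 11709 − 318×12.7 = 7670.4 → profitable ✗.
Lemon (own payoff 5009): to w=7.5 gives 7065 − 470×7.5 = 3540 → no gain ✓; to w=12.7 gives 11709 − 470×12.7 = 5740 → profitable ✗.
Peach (own payoff 11709 − 243×12.7 = 8622.9): to w=0 gives 5009 → no gain ✓; to w=7.5 gives 7065 − 243×7.5 = 5242.5 → no gain ✓.
3 of the 6 constraints hold; not an equilibrium.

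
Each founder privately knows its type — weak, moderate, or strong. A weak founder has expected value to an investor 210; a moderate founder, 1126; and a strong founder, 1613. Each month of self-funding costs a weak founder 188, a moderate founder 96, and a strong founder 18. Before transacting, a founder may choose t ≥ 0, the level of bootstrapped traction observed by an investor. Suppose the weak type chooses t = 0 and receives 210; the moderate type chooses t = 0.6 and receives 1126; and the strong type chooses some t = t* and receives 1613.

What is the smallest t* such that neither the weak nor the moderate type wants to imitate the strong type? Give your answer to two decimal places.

7.46

Moderate type (on-path payoff 1126 − 96×0.6 = 1068.4) won't mimic when 1068.4 ≥ 1613 − 96·t*, i.e. t* ≥ 5.67.
Weak type (on-path payoff 210) won't mimic when 210 ≥ 1613 − 188·t*, i.e. t* ≥ 7.46.
Both must hold, so t* = max(7.46, 5.67) = 7.46. The weak type's constraint binds.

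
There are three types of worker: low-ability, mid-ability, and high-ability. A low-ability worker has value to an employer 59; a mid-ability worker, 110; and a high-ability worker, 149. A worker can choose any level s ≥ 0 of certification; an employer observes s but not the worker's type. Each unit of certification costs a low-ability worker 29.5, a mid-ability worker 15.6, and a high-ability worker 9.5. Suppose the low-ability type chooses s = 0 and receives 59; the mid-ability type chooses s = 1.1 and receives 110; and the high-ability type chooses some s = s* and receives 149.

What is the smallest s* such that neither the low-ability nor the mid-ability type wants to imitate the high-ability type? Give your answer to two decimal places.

Low-ability type (on-path payoff 59) won't mimic when 59 ≥ 149 − 29.5·s*, i.e. s* ≥ 3.05.
Mid-ability type (on-path payoff 110 − 15.6×1.1 = 92.84) won't mimic when 92.84 ≥ 149 − 15.6·s*, i.e. s* ≥ 3.60.
Both must hold, so s* = max(3.05, 3.60) = 3.60. The mid-ability type's constraint binds.

3.60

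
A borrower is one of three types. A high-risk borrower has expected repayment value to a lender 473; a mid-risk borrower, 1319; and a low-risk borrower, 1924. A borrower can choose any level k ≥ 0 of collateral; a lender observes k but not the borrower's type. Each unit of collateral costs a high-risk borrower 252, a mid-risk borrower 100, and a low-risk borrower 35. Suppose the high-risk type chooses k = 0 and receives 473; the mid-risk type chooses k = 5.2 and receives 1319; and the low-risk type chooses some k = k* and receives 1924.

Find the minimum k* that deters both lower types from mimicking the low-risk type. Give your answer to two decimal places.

11.25

High-risk type (on-path payoff 473) won't mimic when 473 ≥ 1924 − 252·k*, i.e. k* ≥ 5.76.
Mid-risk type (on-path payoff 1319 − 100×5.2 = 799) won't mimic when 799 ≥ 1924 − 100·k*, i.e. k* ≥ 11.25.
Both must hold, so k* = max(5.76, 11.25) = 11.25. The mid-risk type's constraint binds.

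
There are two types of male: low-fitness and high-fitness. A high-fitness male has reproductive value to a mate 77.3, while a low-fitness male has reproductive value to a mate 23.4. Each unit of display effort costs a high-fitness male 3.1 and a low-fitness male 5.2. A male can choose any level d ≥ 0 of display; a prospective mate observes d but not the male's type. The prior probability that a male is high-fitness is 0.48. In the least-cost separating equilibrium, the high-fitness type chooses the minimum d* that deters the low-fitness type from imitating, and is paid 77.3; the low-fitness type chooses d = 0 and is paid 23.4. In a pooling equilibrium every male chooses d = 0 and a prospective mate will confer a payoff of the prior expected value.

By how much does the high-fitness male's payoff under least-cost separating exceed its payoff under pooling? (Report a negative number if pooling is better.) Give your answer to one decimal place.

Least-cost separating signal: d* solves 23.4 = 77.3 − 5.2·d*, so d* = (77.3 − 23.4)/5.2 ≈ 10.3654.
High-fitness type's separating payoff: 77.3 − 3.1 × d* = 77.3 − 3.1 × (77.3 − 23.4)/5.2 = 77.3 − 167.09/5.2 ≈ 45.167.
Pooling payoff: 0.48 × 77.3 + 0.52 × 23.4 = 49.272.
Difference: 45.167 − 49.272 = -4.105, i.e. -4.1 to one decimal place.
The high-fitness type would prefer the pooling outcome.

-4.1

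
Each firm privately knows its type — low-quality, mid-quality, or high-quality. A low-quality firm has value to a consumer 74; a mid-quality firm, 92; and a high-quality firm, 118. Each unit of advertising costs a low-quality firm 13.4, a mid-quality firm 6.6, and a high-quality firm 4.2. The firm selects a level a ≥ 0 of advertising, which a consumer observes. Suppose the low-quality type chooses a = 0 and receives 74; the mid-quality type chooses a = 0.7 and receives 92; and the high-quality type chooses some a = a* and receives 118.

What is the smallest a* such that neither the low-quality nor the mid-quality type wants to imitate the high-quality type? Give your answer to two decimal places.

4.64

Mid-quality type (on-path payoff 92 − 6.6×0.7 = 87.38) won't mimic when 87.38 ≥ 118 − 6.6·a*, i.e. a* ≥ 4.64.
Low-quality type (on-path payoff 74) won't mimic when 74 ≥ 118 − 13.4·a*, i.e. a* ≥ 3.28.
Both must hold, so a* = max(3.28, 4.64) = 4.64. The mid-quality type's constraint binds.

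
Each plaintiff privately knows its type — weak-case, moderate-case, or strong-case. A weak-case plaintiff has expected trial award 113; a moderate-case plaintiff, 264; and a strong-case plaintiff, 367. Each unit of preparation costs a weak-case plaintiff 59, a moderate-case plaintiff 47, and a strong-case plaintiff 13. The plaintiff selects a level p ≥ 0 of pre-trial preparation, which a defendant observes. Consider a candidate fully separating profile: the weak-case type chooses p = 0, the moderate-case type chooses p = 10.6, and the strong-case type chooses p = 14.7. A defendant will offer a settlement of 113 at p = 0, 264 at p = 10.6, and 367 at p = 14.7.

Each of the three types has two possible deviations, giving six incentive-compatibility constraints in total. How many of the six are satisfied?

Weak-case (own payoff 113): to p=10.6 gives 264 − 59×10.6 = -361.4 → no gain ✓; to p=14.7 gives 367 − 59×14.7 = -500.3 → no gain ✓.
Strong-case (own payoff 367 − 13×14.7 = 175.9): to p=0 gives 113 → no gain ✓; to p=10.6 gives 264 − 13×10.6 = 126.2 → no gain ✓.
Moderate-case (own payoff 264 − 47×10.6 = -234.2): to p=0 gives 113 → profitable ✗; to p=14.7 gives 367 − 47×14.7 = -323.9 → no gain ✓.
5 of the 6 constraints hold; not an equilibrium.

5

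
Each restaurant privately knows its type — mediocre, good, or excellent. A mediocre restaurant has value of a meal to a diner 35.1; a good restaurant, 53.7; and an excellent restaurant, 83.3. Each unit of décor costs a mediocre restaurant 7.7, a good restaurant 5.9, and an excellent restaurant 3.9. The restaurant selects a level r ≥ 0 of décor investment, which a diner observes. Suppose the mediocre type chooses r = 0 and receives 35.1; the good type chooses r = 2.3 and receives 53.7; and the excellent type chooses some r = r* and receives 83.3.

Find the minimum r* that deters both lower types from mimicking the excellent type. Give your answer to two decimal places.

7.32

Mediocre type (on-path payoff 35.1) won't mimic when 35.1 ≥ 83.3 − 7.7·r*, i.e. r* ≥ 6.26.
Good type (on-path payoff 53.7 − 5.9×2.3 = 40.13) won't mimic when 40.13 ≥ 83.3 − 5.9·r*, i.e. r* ≥ 7.32.
Both must hold, so r* = max(6.26, 7.32) = 7.32. The good type's constraint binds.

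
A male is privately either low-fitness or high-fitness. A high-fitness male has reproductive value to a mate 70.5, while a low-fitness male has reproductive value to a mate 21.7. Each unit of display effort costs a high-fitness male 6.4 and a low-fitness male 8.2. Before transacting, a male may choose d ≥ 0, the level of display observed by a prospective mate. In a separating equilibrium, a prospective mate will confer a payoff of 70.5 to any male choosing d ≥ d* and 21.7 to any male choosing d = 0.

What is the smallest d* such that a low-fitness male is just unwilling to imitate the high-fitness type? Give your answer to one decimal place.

A low-fitness male choosing d = 0 receives 21.7.
Imitating at d* instead would pay 70.5 at cost 8.2·d*, netting 70.5 − 8.2·d*.
Indifference: 21.7 = 70.5 − 8.2·d*, so d* = (70.5 − 21.7) / 8.2 ≈ 6.0.
This is the low-fitness type's binding incentive-compatibility constraint; any d ≥ 6.0 sustains separation on that side.

6.0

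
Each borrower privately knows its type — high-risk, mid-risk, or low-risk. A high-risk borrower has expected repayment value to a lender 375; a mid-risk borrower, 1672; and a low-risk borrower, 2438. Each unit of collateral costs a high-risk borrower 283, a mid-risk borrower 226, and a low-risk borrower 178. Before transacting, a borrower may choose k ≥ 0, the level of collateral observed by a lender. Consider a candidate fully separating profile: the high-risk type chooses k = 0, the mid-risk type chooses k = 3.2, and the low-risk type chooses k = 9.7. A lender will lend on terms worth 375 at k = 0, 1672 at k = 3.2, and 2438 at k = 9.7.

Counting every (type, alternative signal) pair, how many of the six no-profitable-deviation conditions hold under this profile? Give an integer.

Mid-risk (own payoff 1672 − 226×3.2 = 948.8): to k=0 gives 375 → no gain ✓; to k=9.7 gives 2438 − 226×9.7 = 245.8 → no gain ✓.
Low-risk (own payoff 2438 − 178×9.7 = 711.4): to k=0 gives 375 → no gain ✓; to k=3.2 gives 1672 − 178×3.2 = 1102.4 → profitable ✗.
High-risk (own payoff 375): to k=3.2 gives 1672 − 283×3.2 = 766.4 → profitable ✗; to k=9.7 gives 2438 − 283×9.7 = -307.1 → no gain ✓.
4 of the 6 constraints hold; not an equilibrium.

4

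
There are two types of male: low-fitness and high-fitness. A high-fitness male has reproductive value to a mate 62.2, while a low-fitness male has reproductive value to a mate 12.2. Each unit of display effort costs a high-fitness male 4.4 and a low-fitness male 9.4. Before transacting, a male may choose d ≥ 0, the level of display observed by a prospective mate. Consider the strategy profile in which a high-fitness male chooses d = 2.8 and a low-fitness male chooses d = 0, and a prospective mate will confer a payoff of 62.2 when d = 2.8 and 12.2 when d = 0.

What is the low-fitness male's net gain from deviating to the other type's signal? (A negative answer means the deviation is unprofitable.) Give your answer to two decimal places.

23.68

Playing d = 0 the low-fitness male receives 12.2.
Deviating to d = 2.8 brings payment 62.2 at cost 9.4 × 2.8 = 26.32, netting 35.88.
Gain from deviating: 35.88 − 12.2 = 23.68.
The gain is positive, so the low-fitness type's incentive-compatibility constraint is violated — this profile is not a separating equilibrium.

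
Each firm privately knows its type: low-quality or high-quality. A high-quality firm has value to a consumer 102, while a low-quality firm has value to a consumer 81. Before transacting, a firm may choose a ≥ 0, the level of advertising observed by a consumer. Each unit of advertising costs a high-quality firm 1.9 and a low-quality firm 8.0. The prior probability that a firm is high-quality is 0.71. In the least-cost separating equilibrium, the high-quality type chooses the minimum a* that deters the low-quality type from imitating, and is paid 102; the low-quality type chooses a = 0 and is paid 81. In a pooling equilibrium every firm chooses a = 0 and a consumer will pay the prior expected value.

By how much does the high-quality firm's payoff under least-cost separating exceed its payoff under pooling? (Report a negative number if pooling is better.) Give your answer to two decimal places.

1.10

Least-cost separating signal: a* solves 81 = 102 − 8.0·a*, so a* = (102 − 81)/8.0 = 2.625.
High-quality type's separating payoff: 102 − 1.9 × a* = 102 − 1.9 × (102 − 81)/8.0 = 102 − 39.9/8.0 = 97.0125.
Pooling payoff: 0.71 × 102 + 0.29 × 81 = 95.91.
Difference: 97.0125 − 95.91 = 1.1025, i.e. 1.10 to two decimal places.
The high-quality type prefers to separate.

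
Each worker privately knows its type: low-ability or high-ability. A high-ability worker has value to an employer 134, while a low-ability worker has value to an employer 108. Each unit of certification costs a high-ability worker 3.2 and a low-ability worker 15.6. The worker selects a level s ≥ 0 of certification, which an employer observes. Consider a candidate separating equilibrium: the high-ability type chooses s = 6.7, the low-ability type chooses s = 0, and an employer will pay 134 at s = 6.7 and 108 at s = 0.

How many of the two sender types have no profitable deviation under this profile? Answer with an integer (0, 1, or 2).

Low-ability type: stay at 0 → 108; mimic → 134 − 15.6 × 6.7 = 29.48. IC holds (108 ≥ 29.48).
High-ability type: signal → 134 − 3.2 × 6.7 = 112.56; deviate to 0 → 108. IC holds (112.56 ≥ 108).
2 of 2 constraints hold, so this is a separating equilibrium.

2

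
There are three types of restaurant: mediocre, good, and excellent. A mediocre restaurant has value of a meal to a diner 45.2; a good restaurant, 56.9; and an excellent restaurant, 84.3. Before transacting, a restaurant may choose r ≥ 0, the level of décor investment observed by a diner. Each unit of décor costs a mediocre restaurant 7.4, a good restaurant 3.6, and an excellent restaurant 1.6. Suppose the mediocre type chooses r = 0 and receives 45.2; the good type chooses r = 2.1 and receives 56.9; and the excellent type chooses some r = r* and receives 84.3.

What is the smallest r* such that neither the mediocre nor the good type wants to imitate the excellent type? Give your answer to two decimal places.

Good type (on-path payoff 56.9 − 3.6×2.1 = 49.34) won't mimic when 49.34 ≥ 84.3 − 3.6·r*, i.e. r* ≥ 9.71.
Mediocre type (on-path payoff 45.2) won't mimic when 45.2 ≥ 84.3 − 7.4·r*, i.e. r* ≥ 5.28.
Both must hold, so r* = max(5.28, 9.71) = 9.71. The good type's constraint binds.

9.71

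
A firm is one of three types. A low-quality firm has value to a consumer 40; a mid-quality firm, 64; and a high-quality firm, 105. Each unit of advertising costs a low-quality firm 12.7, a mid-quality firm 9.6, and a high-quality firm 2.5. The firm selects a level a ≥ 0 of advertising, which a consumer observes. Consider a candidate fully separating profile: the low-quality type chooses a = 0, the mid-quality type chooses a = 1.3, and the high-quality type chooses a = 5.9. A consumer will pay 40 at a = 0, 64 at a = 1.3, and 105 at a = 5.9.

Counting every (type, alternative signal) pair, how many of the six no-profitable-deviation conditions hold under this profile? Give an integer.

Mid-quality (own payoff 64 − 9.6×1.3 = 51.52): to a=0 gives 40 → no gain ✓; to a=5.9 gives 105 − 9.6×5.9 = 48.36 → no gain ✓.
High-quality (own payoff 105 − 2.5×5.9 = 90.25): to a=0 gives 40 → no gain ✓; to a=1.3 gives 64 − 2.5×1.3 = 60.75 → no gain ✓.
Low-quality (own payoff 40): to a=1.3 gives 64 − 12.7×1.3 = 47.49 → profitable ✗; to a=5.9 gives 105 − 12.7×5.9 = 30.07 → no gain ✓.
5 of the 6 constraints hold; not an equilibrium.

5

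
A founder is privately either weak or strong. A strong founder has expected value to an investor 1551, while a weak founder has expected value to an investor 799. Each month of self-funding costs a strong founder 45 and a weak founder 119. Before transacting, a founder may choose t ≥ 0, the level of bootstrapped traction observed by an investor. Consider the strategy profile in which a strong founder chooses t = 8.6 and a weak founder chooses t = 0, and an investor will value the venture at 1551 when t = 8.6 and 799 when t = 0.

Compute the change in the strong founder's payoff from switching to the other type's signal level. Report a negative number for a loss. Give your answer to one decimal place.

-365.0

Playing t = 8.6 the strong founder receives 1551 − 45 × 8.6 = 1164.
Deviating to t = 0 yields 799 instead.
Gain from deviating: 799 − 1164 = -365.0.
The gain is negative, so the strong type's incentive-compatibility constraint is satisfied.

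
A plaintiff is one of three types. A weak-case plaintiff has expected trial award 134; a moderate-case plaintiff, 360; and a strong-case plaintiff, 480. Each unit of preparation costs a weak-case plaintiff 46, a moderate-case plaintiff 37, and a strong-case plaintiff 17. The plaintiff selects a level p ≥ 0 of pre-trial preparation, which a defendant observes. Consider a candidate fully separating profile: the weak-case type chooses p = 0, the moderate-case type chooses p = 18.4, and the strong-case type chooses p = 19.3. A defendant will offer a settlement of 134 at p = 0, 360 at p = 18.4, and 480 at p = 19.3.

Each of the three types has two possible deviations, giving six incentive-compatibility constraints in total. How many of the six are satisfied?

Weak-case (own payoff 134): to p=18.4 gives 360 − 46×18.4 = -486.4 → no gain ✓; to p=19.3 gives 480 − 46×19.3 = -407.8 → no gain ✓.
Strong-case (own payoff 480 − 17×19.3 = 151.9): to p=0 gives 134 → no gain ✓; to p=18.4 gives 360 − 17×18.4 = 47.2 → no gain ✓.
Moderate-case (own payoff 360 − 37×18.4 = -320.8): to p=0 gives 134 → profitable ✗; to p=19.3 gives 480 − 37×19.3 = -234.1 → profitable ✗.
4 of the 6 constraints hold; not an equilibrium.

4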